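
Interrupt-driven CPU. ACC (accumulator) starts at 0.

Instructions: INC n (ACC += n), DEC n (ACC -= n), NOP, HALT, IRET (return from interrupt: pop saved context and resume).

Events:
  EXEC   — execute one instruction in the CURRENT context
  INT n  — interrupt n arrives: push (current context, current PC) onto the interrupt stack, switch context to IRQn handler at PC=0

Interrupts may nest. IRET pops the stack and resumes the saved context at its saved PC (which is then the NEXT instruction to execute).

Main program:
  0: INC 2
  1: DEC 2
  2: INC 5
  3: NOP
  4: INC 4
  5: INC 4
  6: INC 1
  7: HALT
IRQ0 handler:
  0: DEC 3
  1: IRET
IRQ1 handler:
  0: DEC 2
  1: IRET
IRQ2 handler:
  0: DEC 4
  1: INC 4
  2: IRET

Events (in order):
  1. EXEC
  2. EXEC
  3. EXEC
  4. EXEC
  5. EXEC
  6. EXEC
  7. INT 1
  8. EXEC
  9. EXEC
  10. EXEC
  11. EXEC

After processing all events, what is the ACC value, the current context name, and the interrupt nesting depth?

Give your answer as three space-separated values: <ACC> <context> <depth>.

Event 1 (EXEC): [MAIN] PC=0: INC 2 -> ACC=2
Event 2 (EXEC): [MAIN] PC=1: DEC 2 -> ACC=0
Event 3 (EXEC): [MAIN] PC=2: INC 5 -> ACC=5
Event 4 (EXEC): [MAIN] PC=3: NOP
Event 5 (EXEC): [MAIN] PC=4: INC 4 -> ACC=9
Event 6 (EXEC): [MAIN] PC=5: INC 4 -> ACC=13
Event 7 (INT 1): INT 1 arrives: push (MAIN, PC=6), enter IRQ1 at PC=0 (depth now 1)
Event 8 (EXEC): [IRQ1] PC=0: DEC 2 -> ACC=11
Event 9 (EXEC): [IRQ1] PC=1: IRET -> resume MAIN at PC=6 (depth now 0)
Event 10 (EXEC): [MAIN] PC=6: INC 1 -> ACC=12
Event 11 (EXEC): [MAIN] PC=7: HALT

Answer: 12 MAIN 0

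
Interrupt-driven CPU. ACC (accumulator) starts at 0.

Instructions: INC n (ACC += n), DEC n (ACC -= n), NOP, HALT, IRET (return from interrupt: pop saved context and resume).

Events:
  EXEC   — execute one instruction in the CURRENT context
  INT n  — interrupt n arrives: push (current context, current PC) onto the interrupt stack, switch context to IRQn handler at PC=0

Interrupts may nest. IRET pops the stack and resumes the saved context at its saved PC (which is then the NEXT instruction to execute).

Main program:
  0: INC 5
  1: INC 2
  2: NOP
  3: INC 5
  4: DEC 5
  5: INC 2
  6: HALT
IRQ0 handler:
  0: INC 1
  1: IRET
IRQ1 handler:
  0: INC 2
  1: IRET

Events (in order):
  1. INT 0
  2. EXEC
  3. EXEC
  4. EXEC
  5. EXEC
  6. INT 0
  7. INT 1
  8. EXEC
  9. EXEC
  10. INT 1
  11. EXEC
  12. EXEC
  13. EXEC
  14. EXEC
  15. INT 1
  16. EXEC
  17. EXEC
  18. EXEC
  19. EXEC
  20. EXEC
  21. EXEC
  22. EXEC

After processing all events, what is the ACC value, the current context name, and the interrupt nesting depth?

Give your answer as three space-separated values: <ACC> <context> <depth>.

Answer: 17 MAIN 0

Derivation:
Event 1 (INT 0): INT 0 arrives: push (MAIN, PC=0), enter IRQ0 at PC=0 (depth now 1)
Event 2 (EXEC): [IRQ0] PC=0: INC 1 -> ACC=1
Event 3 (EXEC): [IRQ0] PC=1: IRET -> resume MAIN at PC=0 (depth now 0)
Event 4 (EXEC): [MAIN] PC=0: INC 5 -> ACC=6
Event 5 (EXEC): [MAIN] PC=1: INC 2 -> ACC=8
Event 6 (INT 0): INT 0 arrives: push (MAIN, PC=2), enter IRQ0 at PC=0 (depth now 1)
Event 7 (INT 1): INT 1 arrives: push (IRQ0, PC=0), enter IRQ1 at PC=0 (depth now 2)
Event 8 (EXEC): [IRQ1] PC=0: INC 2 -> ACC=10
Event 9 (EXEC): [IRQ1] PC=1: IRET -> resume IRQ0 at PC=0 (depth now 1)
Event 10 (INT 1): INT 1 arrives: push (IRQ0, PC=0), enter IRQ1 at PC=0 (depth now 2)
Event 11 (EXEC): [IRQ1] PC=0: INC 2 -> ACC=12
Event 12 (EXEC): [IRQ1] PC=1: IRET -> resume IRQ0 at PC=0 (depth now 1)
Event 13 (EXEC): [IRQ0] PC=0: INC 1 -> ACC=13
Event 14 (EXEC): [IRQ0] PC=1: IRET -> resume MAIN at PC=2 (depth now 0)
Event 15 (INT 1): INT 1 arrives: push (MAIN, PC=2), enter IRQ1 at PC=0 (depth now 1)
Event 16 (EXEC): [IRQ1] PC=0: INC 2 -> ACC=15
Event 17 (EXEC): [IRQ1] PC=1: IRET -> resume MAIN at PC=2 (depth now 0)
Event 18 (EXEC): [MAIN] PC=2: NOP
Event 19 (EXEC): [MAIN] PC=3: INC 5 -> ACC=20
Event 20 (EXEC): [MAIN] PC=4: DEC 5 -> ACC=15
Event 21 (EXEC): [MAIN] PC=5: INC 2 -> ACC=17
Event 22 (EXEC): [MAIN] PC=6: HALT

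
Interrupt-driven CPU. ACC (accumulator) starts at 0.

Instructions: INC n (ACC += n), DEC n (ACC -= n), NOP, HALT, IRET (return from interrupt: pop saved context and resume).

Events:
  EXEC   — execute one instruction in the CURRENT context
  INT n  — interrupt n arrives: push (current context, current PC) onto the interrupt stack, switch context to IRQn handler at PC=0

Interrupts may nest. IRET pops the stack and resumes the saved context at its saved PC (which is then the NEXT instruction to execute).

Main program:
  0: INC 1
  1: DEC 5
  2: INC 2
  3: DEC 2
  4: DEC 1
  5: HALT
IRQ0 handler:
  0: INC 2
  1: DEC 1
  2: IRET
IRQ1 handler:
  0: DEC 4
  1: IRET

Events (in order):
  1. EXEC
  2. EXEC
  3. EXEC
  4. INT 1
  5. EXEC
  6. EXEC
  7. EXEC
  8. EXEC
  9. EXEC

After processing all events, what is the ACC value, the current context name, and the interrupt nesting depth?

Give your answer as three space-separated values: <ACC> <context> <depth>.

Answer: -9 MAIN 0

Derivation:
Event 1 (EXEC): [MAIN] PC=0: INC 1 -> ACC=1
Event 2 (EXEC): [MAIN] PC=1: DEC 5 -> ACC=-4
Event 3 (EXEC): [MAIN] PC=2: INC 2 -> ACC=-2
Event 4 (INT 1): INT 1 arrives: push (MAIN, PC=3), enter IRQ1 at PC=0 (depth now 1)
Event 5 (EXEC): [IRQ1] PC=0: DEC 4 -> ACC=-6
Event 6 (EXEC): [IRQ1] PC=1: IRET -> resume MAIN at PC=3 (depth now 0)
Event 7 (EXEC): [MAIN] PC=3: DEC 2 -> ACC=-8
Event 8 (EXEC): [MAIN] PC=4: DEC 1 -> ACC=-9
Event 9 (EXEC): [MAIN] PC=5: HALT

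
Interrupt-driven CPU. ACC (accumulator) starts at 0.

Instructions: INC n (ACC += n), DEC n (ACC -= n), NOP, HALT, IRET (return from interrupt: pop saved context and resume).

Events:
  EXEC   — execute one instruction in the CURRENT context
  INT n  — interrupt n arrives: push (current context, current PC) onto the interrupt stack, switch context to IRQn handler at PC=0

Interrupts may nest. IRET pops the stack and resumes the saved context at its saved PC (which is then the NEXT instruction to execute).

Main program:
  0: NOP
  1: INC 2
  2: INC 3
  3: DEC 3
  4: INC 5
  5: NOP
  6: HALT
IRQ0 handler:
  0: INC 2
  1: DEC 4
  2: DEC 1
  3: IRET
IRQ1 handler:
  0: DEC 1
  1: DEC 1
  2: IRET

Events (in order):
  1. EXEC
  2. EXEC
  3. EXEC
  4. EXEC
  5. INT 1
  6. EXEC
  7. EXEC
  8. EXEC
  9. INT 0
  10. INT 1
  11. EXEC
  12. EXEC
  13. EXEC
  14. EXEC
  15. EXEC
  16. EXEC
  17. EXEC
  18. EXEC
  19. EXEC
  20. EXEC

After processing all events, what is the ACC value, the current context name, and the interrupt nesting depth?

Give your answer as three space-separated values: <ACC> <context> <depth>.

Event 1 (EXEC): [MAIN] PC=0: NOP
Event 2 (EXEC): [MAIN] PC=1: INC 2 -> ACC=2
Event 3 (EXEC): [MAIN] PC=2: INC 3 -> ACC=5
Event 4 (EXEC): [MAIN] PC=3: DEC 3 -> ACC=2
Event 5 (INT 1): INT 1 arrives: push (MAIN, PC=4), enter IRQ1 at PC=0 (depth now 1)
Event 6 (EXEC): [IRQ1] PC=0: DEC 1 -> ACC=1
Event 7 (EXEC): [IRQ1] PC=1: DEC 1 -> ACC=0
Event 8 (EXEC): [IRQ1] PC=2: IRET -> resume MAIN at PC=4 (depth now 0)
Event 9 (INT 0): INT 0 arrives: push (MAIN, PC=4), enter IRQ0 at PC=0 (depth now 1)
Event 10 (INT 1): INT 1 arrives: push (IRQ0, PC=0), enter IRQ1 at PC=0 (depth now 2)
Event 11 (EXEC): [IRQ1] PC=0: DEC 1 -> ACC=-1
Event 12 (EXEC): [IRQ1] PC=1: DEC 1 -> ACC=-2
Event 13 (EXEC): [IRQ1] PC=2: IRET -> resume IRQ0 at PC=0 (depth now 1)
Event 14 (EXEC): [IRQ0] PC=0: INC 2 -> ACC=0
Event 15 (EXEC): [IRQ0] PC=1: DEC 4 -> ACC=-4
Event 16 (EXEC): [IRQ0] PC=2: DEC 1 -> ACC=-5
Event 17 (EXEC): [IRQ0] PC=3: IRET -> resume MAIN at PC=4 (depth now 0)
Event 18 (EXEC): [MAIN] PC=4: INC 5 -> ACC=0
Event 19 (EXEC): [MAIN] PC=5: NOP
Event 20 (EXEC): [MAIN] PC=6: HALT

Answer: 0 MAIN 0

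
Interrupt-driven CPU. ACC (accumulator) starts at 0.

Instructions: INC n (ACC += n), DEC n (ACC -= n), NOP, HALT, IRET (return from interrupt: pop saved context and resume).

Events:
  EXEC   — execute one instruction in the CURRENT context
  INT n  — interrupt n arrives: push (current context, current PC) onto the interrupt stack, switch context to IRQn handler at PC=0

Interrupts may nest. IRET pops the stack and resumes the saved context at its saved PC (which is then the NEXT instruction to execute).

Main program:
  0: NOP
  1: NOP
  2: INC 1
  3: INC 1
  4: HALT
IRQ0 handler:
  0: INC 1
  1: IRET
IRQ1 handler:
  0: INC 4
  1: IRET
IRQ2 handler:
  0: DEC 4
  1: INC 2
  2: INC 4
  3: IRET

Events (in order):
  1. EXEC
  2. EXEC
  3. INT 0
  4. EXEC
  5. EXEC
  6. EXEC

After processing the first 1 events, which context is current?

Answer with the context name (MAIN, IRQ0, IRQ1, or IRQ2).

Event 1 (EXEC): [MAIN] PC=0: NOP

Answer: MAIN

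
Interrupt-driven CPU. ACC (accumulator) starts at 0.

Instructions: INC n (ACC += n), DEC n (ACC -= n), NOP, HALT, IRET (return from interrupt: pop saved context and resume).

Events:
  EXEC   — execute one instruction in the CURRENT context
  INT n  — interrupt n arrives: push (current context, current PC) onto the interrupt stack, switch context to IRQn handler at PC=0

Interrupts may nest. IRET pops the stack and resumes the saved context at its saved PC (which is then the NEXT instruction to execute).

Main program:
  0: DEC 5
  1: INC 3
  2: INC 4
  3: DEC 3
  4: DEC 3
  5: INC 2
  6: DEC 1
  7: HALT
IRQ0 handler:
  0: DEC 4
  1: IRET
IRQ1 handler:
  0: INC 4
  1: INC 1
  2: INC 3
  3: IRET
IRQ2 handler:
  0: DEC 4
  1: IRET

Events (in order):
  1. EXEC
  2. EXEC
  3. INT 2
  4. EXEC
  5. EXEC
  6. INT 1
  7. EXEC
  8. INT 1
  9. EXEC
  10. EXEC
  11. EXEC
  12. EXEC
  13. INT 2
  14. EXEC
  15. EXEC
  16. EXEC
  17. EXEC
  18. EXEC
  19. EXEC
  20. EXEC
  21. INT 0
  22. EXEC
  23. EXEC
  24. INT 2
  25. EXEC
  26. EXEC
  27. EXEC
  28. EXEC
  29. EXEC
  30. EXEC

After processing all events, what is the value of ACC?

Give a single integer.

Event 1 (EXEC): [MAIN] PC=0: DEC 5 -> ACC=-5
Event 2 (EXEC): [MAIN] PC=1: INC 3 -> ACC=-2
Event 3 (INT 2): INT 2 arrives: push (MAIN, PC=2), enter IRQ2 at PC=0 (depth now 1)
Event 4 (EXEC): [IRQ2] PC=0: DEC 4 -> ACC=-6
Event 5 (EXEC): [IRQ2] PC=1: IRET -> resume MAIN at PC=2 (depth now 0)
Event 6 (INT 1): INT 1 arrives: push (MAIN, PC=2), enter IRQ1 at PC=0 (depth now 1)
Event 7 (EXEC): [IRQ1] PC=0: INC 4 -> ACC=-2
Event 8 (INT 1): INT 1 arrives: push (IRQ1, PC=1), enter IRQ1 at PC=0 (depth now 2)
Event 9 (EXEC): [IRQ1] PC=0: INC 4 -> ACC=2
Event 10 (EXEC): [IRQ1] PC=1: INC 1 -> ACC=3
Event 11 (EXEC): [IRQ1] PC=2: INC 3 -> ACC=6
Event 12 (EXEC): [IRQ1] PC=3: IRET -> resume IRQ1 at PC=1 (depth now 1)
Event 13 (INT 2): INT 2 arrives: push (IRQ1, PC=1), enter IRQ2 at PC=0 (depth now 2)
Event 14 (EXEC): [IRQ2] PC=0: DEC 4 -> ACC=2
Event 15 (EXEC): [IRQ2] PC=1: IRET -> resume IRQ1 at PC=1 (depth now 1)
Event 16 (EXEC): [IRQ1] PC=1: INC 1 -> ACC=3
Event 17 (EXEC): [IRQ1] PC=2: INC 3 -> ACC=6
Event 18 (EXEC): [IRQ1] PC=3: IRET -> resume MAIN at PC=2 (depth now 0)
Event 19 (EXEC): [MAIN] PC=2: INC 4 -> ACC=10
Event 20 (EXEC): [MAIN] PC=3: DEC 3 -> ACC=7
Event 21 (INT 0): INT 0 arrives: push (MAIN, PC=4), enter IRQ0 at PC=0 (depth now 1)
Event 22 (EXEC): [IRQ0] PC=0: DEC 4 -> ACC=3
Event 23 (EXEC): [IRQ0] PC=1: IRET -> resume MAIN at PC=4 (depth now 0)
Event 24 (INT 2): INT 2 arrives: push (MAIN, PC=4), enter IRQ2 at PC=0 (depth now 1)
Event 25 (EXEC): [IRQ2] PC=0: DEC 4 -> ACC=-1
Event 26 (EXEC): [IRQ2] PC=1: IRET -> resume MAIN at PC=4 (depth now 0)
Event 27 (EXEC): [MAIN] PC=4: DEC 3 -> ACC=-4
Event 28 (EXEC): [MAIN] PC=5: INC 2 -> ACC=-2
Event 29 (EXEC): [MAIN] PC=6: DEC 1 -> ACC=-3
Event 30 (EXEC): [MAIN] PC=7: HALT

Answer: -3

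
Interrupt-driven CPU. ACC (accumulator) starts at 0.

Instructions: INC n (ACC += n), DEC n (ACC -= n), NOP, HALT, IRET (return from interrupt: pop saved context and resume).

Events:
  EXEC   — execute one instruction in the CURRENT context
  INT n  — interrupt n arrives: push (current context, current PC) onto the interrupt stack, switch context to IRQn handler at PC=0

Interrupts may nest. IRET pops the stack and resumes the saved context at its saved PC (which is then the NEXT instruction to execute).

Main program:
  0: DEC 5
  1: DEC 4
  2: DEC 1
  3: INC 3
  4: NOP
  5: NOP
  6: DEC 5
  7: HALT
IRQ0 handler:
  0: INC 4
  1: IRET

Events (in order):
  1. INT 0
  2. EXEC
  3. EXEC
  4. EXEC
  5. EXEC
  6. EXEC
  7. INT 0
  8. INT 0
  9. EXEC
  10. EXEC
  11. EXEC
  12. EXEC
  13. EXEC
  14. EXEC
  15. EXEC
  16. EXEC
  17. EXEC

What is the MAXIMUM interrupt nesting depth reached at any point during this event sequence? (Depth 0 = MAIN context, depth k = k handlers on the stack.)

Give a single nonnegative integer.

Answer: 2

Derivation:
Event 1 (INT 0): INT 0 arrives: push (MAIN, PC=0), enter IRQ0 at PC=0 (depth now 1) [depth=1]
Event 2 (EXEC): [IRQ0] PC=0: INC 4 -> ACC=4 [depth=1]
Event 3 (EXEC): [IRQ0] PC=1: IRET -> resume MAIN at PC=0 (depth now 0) [depth=0]
Event 4 (EXEC): [MAIN] PC=0: DEC 5 -> ACC=-1 [depth=0]
Event 5 (EXEC): [MAIN] PC=1: DEC 4 -> ACC=-5 [depth=0]
Event 6 (EXEC): [MAIN] PC=2: DEC 1 -> ACC=-6 [depth=0]
Event 7 (INT 0): INT 0 arrives: push (MAIN, PC=3), enter IRQ0 at PC=0 (depth now 1) [depth=1]
Event 8 (INT 0): INT 0 arrives: push (IRQ0, PC=0), enter IRQ0 at PC=0 (depth now 2) [depth=2]
Event 9 (EXEC): [IRQ0] PC=0: INC 4 -> ACC=-2 [depth=2]
Event 10 (EXEC): [IRQ0] PC=1: IRET -> resume IRQ0 at PC=0 (depth now 1) [depth=1]
Event 11 (EXEC): [IRQ0] PC=0: INC 4 -> ACC=2 [depth=1]
Event 12 (EXEC): [IRQ0] PC=1: IRET -> resume MAIN at PC=3 (depth now 0) [depth=0]
Event 13 (EXEC): [MAIN] PC=3: INC 3 -> ACC=5 [depth=0]
Event 14 (EXEC): [MAIN] PC=4: NOP [depth=0]
Event 15 (EXEC): [MAIN] PC=5: NOP [depth=0]
Event 16 (EXEC): [MAIN] PC=6: DEC 5 -> ACC=0 [depth=0]
Event 17 (EXEC): [MAIN] PC=7: HALT [depth=0]
Max depth observed: 2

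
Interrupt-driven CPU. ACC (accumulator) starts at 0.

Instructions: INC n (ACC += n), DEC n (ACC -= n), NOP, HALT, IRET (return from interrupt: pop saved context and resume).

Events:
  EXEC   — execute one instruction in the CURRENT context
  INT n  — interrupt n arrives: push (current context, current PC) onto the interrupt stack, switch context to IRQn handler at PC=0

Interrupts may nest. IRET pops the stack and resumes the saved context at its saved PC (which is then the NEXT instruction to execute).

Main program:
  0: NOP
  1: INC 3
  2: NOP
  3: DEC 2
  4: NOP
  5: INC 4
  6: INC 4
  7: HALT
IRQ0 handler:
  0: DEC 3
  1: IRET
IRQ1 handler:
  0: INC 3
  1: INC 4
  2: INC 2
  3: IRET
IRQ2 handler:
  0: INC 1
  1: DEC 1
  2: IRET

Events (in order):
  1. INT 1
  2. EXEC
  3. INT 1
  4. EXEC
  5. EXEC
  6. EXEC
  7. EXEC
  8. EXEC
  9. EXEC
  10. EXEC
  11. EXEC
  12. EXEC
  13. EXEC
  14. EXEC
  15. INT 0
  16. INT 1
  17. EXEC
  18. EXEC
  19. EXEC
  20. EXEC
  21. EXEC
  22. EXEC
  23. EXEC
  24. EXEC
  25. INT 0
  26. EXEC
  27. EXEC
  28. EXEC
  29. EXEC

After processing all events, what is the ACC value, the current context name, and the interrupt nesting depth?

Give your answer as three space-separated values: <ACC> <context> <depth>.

Answer: 30 MAIN 0

Derivation:
Event 1 (INT 1): INT 1 arrives: push (MAIN, PC=0), enter IRQ1 at PC=0 (depth now 1)
Event 2 (EXEC): [IRQ1] PC=0: INC 3 -> ACC=3
Event 3 (INT 1): INT 1 arrives: push (IRQ1, PC=1), enter IRQ1 at PC=0 (depth now 2)
Event 4 (EXEC): [IRQ1] PC=0: INC 3 -> ACC=6
Event 5 (EXEC): [IRQ1] PC=1: INC 4 -> ACC=10
Event 6 (EXEC): [IRQ1] PC=2: INC 2 -> ACC=12
Event 7 (EXEC): [IRQ1] PC=3: IRET -> resume IRQ1 at PC=1 (depth now 1)
Event 8 (EXEC): [IRQ1] PC=1: INC 4 -> ACC=16
Event 9 (EXEC): [IRQ1] PC=2: INC 2 -> ACC=18
Event 10 (EXEC): [IRQ1] PC=3: IRET -> resume MAIN at PC=0 (depth now 0)
Event 11 (EXEC): [MAIN] PC=0: NOP
Event 12 (EXEC): [MAIN] PC=1: INC 3 -> ACC=21
Event 13 (EXEC): [MAIN] PC=2: NOP
Event 14 (EXEC): [MAIN] PC=3: DEC 2 -> ACC=19
Event 15 (INT 0): INT 0 arrives: push (MAIN, PC=4), enter IRQ0 at PC=0 (depth now 1)
Event 16 (INT 1): INT 1 arrives: push (IRQ0, PC=0), enter IRQ1 at PC=0 (depth now 2)
Event 17 (EXEC): [IRQ1] PC=0: INC 3 -> ACC=22
Event 18 (EXEC): [IRQ1] PC=1: INC 4 -> ACC=26
Event 19 (EXEC): [IRQ1] PC=2: INC 2 -> ACC=28
Event 20 (EXEC): [IRQ1] PC=3: IRET -> resume IRQ0 at PC=0 (depth now 1)
Event 21 (EXEC): [IRQ0] PC=0: DEC 3 -> ACC=25
Event 22 (EXEC): [IRQ0] PC=1: IRET -> resume MAIN at PC=4 (depth now 0)
Event 23 (EXEC): [MAIN] PC=4: NOP
Event 24 (EXEC): [MAIN] PC=5: INC 4 -> ACC=29
Event 25 (INT 0): INT 0 arrives: push (MAIN, PC=6), enter IRQ0 at PC=0 (depth now 1)
Event 26 (EXEC): [IRQ0] PC=0: DEC 3 -> ACC=26
Event 27 (EXEC): [IRQ0] PC=1: IRET -> resume MAIN at PC=6 (depth now 0)
Event 28 (EXEC): [MAIN] PC=6: INC 4 -> ACC=30
Event 29 (EXEC): [MAIN] PC=7: HALT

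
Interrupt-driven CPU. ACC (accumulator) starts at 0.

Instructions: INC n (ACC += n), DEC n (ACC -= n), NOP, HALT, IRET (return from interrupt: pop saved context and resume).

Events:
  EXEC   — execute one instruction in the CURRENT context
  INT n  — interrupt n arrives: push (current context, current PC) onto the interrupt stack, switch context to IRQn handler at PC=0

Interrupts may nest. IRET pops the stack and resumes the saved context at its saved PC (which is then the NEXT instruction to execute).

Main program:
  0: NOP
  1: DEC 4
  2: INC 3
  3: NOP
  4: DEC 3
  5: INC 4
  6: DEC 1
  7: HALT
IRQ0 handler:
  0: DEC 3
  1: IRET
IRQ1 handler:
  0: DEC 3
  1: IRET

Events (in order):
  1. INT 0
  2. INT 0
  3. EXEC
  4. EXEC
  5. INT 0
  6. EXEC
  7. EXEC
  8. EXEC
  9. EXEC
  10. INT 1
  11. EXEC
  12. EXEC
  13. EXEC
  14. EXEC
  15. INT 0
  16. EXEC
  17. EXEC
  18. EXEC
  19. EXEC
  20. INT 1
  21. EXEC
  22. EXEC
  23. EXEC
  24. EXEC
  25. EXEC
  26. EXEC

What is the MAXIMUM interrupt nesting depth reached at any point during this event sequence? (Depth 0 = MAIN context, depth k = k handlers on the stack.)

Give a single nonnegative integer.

Event 1 (INT 0): INT 0 arrives: push (MAIN, PC=0), enter IRQ0 at PC=0 (depth now 1) [depth=1]
Event 2 (INT 0): INT 0 arrives: push (IRQ0, PC=0), enter IRQ0 at PC=0 (depth now 2) [depth=2]
Event 3 (EXEC): [IRQ0] PC=0: DEC 3 -> ACC=-3 [depth=2]
Event 4 (EXEC): [IRQ0] PC=1: IRET -> resume IRQ0 at PC=0 (depth now 1) [depth=1]
Event 5 (INT 0): INT 0 arrives: push (IRQ0, PC=0), enter IRQ0 at PC=0 (depth now 2) [depth=2]
Event 6 (EXEC): [IRQ0] PC=0: DEC 3 -> ACC=-6 [depth=2]
Event 7 (EXEC): [IRQ0] PC=1: IRET -> resume IRQ0 at PC=0 (depth now 1) [depth=1]
Event 8 (EXEC): [IRQ0] PC=0: DEC 3 -> ACC=-9 [depth=1]
Event 9 (EXEC): [IRQ0] PC=1: IRET -> resume MAIN at PC=0 (depth now 0) [depth=0]
Event 10 (INT 1): INT 1 arrives: push (MAIN, PC=0), enter IRQ1 at PC=0 (depth now 1) [depth=1]
Event 11 (EXEC): [IRQ1] PC=0: DEC 3 -> ACC=-12 [depth=1]
Event 12 (EXEC): [IRQ1] PC=1: IRET -> resume MAIN at PC=0 (depth now 0) [depth=0]
Event 13 (EXEC): [MAIN] PC=0: NOP [depth=0]
Event 14 (EXEC): [MAIN] PC=1: DEC 4 -> ACC=-16 [depth=0]
Event 15 (INT 0): INT 0 arrives: push (MAIN, PC=2), enter IRQ0 at PC=0 (depth now 1) [depth=1]
Event 16 (EXEC): [IRQ0] PC=0: DEC 3 -> ACC=-19 [depth=1]
Event 17 (EXEC): [IRQ0] PC=1: IRET -> resume MAIN at PC=2 (depth now 0) [depth=0]
Event 18 (EXEC): [MAIN] PC=2: INC 3 -> ACC=-16 [depth=0]
Event 19 (EXEC): [MAIN] PC=3: NOP [depth=0]
Event 20 (INT 1): INT 1 arrives: push (MAIN, PC=4), enter IRQ1 at PC=0 (depth now 1) [depth=1]
Event 21 (EXEC): [IRQ1] PC=0: DEC 3 -> ACC=-19 [depth=1]
Event 22 (EXEC): [IRQ1] PC=1: IRET -> resume MAIN at PC=4 (depth now 0) [depth=0]
Event 23 (EXEC): [MAIN] PC=4: DEC 3 -> ACC=-22 [depth=0]
Event 24 (EXEC): [MAIN] PC=5: INC 4 -> ACC=-18 [depth=0]
Event 25 (EXEC): [MAIN] PC=6: DEC 1 -> ACC=-19 [depth=0]
Event 26 (EXEC): [MAIN] PC=7: HALT [depth=0]
Max depth observed: 2

Answer: 2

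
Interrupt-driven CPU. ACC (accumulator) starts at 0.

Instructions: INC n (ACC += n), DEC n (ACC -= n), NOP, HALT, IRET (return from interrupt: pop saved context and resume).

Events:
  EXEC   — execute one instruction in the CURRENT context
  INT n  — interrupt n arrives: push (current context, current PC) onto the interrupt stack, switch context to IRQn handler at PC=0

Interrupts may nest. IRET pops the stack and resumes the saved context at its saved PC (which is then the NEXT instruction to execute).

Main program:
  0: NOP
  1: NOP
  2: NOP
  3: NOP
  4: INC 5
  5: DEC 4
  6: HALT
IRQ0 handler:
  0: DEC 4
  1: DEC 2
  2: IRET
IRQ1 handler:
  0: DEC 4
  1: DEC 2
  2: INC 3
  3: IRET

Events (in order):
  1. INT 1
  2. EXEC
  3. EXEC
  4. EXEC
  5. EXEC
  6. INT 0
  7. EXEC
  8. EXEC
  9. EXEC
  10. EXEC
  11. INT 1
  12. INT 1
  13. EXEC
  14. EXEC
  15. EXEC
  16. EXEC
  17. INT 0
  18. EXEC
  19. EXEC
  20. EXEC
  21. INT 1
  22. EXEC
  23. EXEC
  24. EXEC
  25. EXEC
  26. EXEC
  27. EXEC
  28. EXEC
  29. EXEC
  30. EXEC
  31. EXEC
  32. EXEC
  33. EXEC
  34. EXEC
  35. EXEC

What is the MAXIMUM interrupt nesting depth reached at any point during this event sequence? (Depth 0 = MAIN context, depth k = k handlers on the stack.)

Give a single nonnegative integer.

Answer: 2

Derivation:
Event 1 (INT 1): INT 1 arrives: push (MAIN, PC=0), enter IRQ1 at PC=0 (depth now 1) [depth=1]
Event 2 (EXEC): [IRQ1] PC=0: DEC 4 -> ACC=-4 [depth=1]
Event 3 (EXEC): [IRQ1] PC=1: DEC 2 -> ACC=-6 [depth=1]
Event 4 (EXEC): [IRQ1] PC=2: INC 3 -> ACC=-3 [depth=1]
Event 5 (EXEC): [IRQ1] PC=3: IRET -> resume MAIN at PC=0 (depth now 0) [depth=0]
Event 6 (INT 0): INT 0 arrives: push (MAIN, PC=0), enter IRQ0 at PC=0 (depth now 1) [depth=1]
Event 7 (EXEC): [IRQ0] PC=0: DEC 4 -> ACC=-7 [depth=1]
Event 8 (EXEC): [IRQ0] PC=1: DEC 2 -> ACC=-9 [depth=1]
Event 9 (EXEC): [IRQ0] PC=2: IRET -> resume MAIN at PC=0 (depth now 0) [depth=0]
Event 10 (EXEC): [MAIN] PC=0: NOP [depth=0]
Event 11 (INT 1): INT 1 arrives: push (MAIN, PC=1), enter IRQ1 at PC=0 (depth now 1) [depth=1]
Event 12 (INT 1): INT 1 arrives: push (IRQ1, PC=0), enter IRQ1 at PC=0 (depth now 2) [depth=2]
Event 13 (EXEC): [IRQ1] PC=0: DEC 4 -> ACC=-13 [depth=2]
Event 14 (EXEC): [IRQ1] PC=1: DEC 2 -> ACC=-15 [depth=2]
Event 15 (EXEC): [IRQ1] PC=2: INC 3 -> ACC=-12 [depth=2]
Event 16 (EXEC): [IRQ1] PC=3: IRET -> resume IRQ1 at PC=0 (depth now 1) [depth=1]
Event 17 (INT 0): INT 0 arrives: push (IRQ1, PC=0), enter IRQ0 at PC=0 (depth now 2) [depth=2]
Event 18 (EXEC): [IRQ0] PC=0: DEC 4 -> ACC=-16 [depth=2]
Event 19 (EXEC): [IRQ0] PC=1: DEC 2 -> ACC=-18 [depth=2]
Event 20 (EXEC): [IRQ0] PC=2: IRET -> resume IRQ1 at PC=0 (depth now 1) [depth=1]
Event 21 (INT 1): INT 1 arrives: push (IRQ1, PC=0), enter IRQ1 at PC=0 (depth now 2) [depth=2]
Event 22 (EXEC): [IRQ1] PC=0: DEC 4 -> ACC=-22 [depth=2]
Event 23 (EXEC): [IRQ1] PC=1: DEC 2 -> ACC=-24 [depth=2]
Event 24 (EXEC): [IRQ1] PC=2: INC 3 -> ACC=-21 [depth=2]
Event 25 (EXEC): [IRQ1] PC=3: IRET -> resume IRQ1 at PC=0 (depth now 1) [depth=1]
Event 26 (EXEC): [IRQ1] PC=0: DEC 4 -> ACC=-25 [depth=1]
Event 27 (EXEC): [IRQ1] PC=1: DEC 2 -> ACC=-27 [depth=1]
Event 28 (EXEC): [IRQ1] PC=2: INC 3 -> ACC=-24 [depth=1]
Event 29 (EXEC): [IRQ1] PC=3: IRET -> resume MAIN at PC=1 (depth now 0) [depth=0]
Event 30 (EXEC): [MAIN] PC=1: NOP [depth=0]
Event 31 (EXEC): [MAIN] PC=2: NOP [depth=0]
Event 32 (EXEC): [MAIN] PC=3: NOP [depth=0]
Event 33 (EXEC): [MAIN] PC=4: INC 5 -> ACC=-19 [depth=0]
Event 34 (EXEC): [MAIN] PC=5: DEC 4 -> ACC=-23 [depth=0]
Event 35 (EXEC): [MAIN] PC=6: HALT [depth=0]
Max depth observed: 2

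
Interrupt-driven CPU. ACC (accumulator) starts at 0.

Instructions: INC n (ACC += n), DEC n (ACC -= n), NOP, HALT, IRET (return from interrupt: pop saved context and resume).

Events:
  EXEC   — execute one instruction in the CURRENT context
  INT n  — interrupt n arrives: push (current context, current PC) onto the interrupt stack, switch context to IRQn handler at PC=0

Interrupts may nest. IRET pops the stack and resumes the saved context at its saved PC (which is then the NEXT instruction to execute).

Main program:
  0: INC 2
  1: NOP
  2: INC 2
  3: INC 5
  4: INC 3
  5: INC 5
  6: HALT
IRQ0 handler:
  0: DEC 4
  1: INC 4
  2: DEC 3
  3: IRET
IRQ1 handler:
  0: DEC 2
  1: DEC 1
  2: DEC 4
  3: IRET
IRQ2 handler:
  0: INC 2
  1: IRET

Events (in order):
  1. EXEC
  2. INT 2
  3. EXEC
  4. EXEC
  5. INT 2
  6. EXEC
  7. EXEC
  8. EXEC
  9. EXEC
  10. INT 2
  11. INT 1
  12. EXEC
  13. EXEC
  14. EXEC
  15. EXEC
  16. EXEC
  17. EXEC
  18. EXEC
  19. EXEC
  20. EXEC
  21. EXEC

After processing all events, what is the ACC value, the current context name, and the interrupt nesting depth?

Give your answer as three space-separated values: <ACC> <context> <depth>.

Event 1 (EXEC): [MAIN] PC=0: INC 2 -> ACC=2
Event 2 (INT 2): INT 2 arrives: push (MAIN, PC=1), enter IRQ2 at PC=0 (depth now 1)
Event 3 (EXEC): [IRQ2] PC=0: INC 2 -> ACC=4
Event 4 (EXEC): [IRQ2] PC=1: IRET -> resume MAIN at PC=1 (depth now 0)
Event 5 (INT 2): INT 2 arrives: push (MAIN, PC=1), enter IRQ2 at PC=0 (depth now 1)
Event 6 (EXEC): [IRQ2] PC=0: INC 2 -> ACC=6
Event 7 (EXEC): [IRQ2] PC=1: IRET -> resume MAIN at PC=1 (depth now 0)
Event 8 (EXEC): [MAIN] PC=1: NOP
Event 9 (EXEC): [MAIN] PC=2: INC 2 -> ACC=8
Event 10 (INT 2): INT 2 arrives: push (MAIN, PC=3), enter IRQ2 at PC=0 (depth now 1)
Event 11 (INT 1): INT 1 arrives: push (IRQ2, PC=0), enter IRQ1 at PC=0 (depth now 2)
Event 12 (EXEC): [IRQ1] PC=0: DEC 2 -> ACC=6
Event 13 (EXEC): [IRQ1] PC=1: DEC 1 -> ACC=5
Event 14 (EXEC): [IRQ1] PC=2: DEC 4 -> ACC=1
Event 15 (EXEC): [IRQ1] PC=3: IRET -> resume IRQ2 at PC=0 (depth now 1)
Event 16 (EXEC): [IRQ2] PC=0: INC 2 -> ACC=3
Event 17 (EXEC): [IRQ2] PC=1: IRET -> resume MAIN at PC=3 (depth now 0)
Event 18 (EXEC): [MAIN] PC=3: INC 5 -> ACC=8
Event 19 (EXEC): [MAIN] PC=4: INC 3 -> ACC=11
Event 20 (EXEC): [MAIN] PC=5: INC 5 -> ACC=16
Event 21 (EXEC): [MAIN] PC=6: HALT

Answer: 16 MAIN 0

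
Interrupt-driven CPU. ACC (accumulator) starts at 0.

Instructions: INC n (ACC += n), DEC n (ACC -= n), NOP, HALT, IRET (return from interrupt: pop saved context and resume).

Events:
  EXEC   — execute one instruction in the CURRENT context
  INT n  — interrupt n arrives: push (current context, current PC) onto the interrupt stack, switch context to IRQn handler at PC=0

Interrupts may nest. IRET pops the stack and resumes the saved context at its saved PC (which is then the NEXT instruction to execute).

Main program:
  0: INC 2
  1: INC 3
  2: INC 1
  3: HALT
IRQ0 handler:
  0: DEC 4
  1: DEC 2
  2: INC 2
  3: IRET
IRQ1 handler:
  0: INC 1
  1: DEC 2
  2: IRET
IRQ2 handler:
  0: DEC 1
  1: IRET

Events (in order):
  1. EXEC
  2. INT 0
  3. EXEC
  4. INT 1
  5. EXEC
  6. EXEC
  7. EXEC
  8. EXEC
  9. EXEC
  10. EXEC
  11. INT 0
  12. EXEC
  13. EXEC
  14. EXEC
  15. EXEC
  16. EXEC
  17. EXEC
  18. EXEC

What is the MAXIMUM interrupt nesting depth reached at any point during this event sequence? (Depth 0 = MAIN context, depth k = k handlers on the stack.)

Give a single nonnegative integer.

Event 1 (EXEC): [MAIN] PC=0: INC 2 -> ACC=2 [depth=0]
Event 2 (INT 0): INT 0 arrives: push (MAIN, PC=1), enter IRQ0 at PC=0 (depth now 1) [depth=1]
Event 3 (EXEC): [IRQ0] PC=0: DEC 4 -> ACC=-2 [depth=1]
Event 4 (INT 1): INT 1 arrives: push (IRQ0, PC=1), enter IRQ1 at PC=0 (depth now 2) [depth=2]
Event 5 (EXEC): [IRQ1] PC=0: INC 1 -> ACC=-1 [depth=2]
Event 6 (EXEC): [IRQ1] PC=1: DEC 2 -> ACC=-3 [depth=2]
Event 7 (EXEC): [IRQ1] PC=2: IRET -> resume IRQ0 at PC=1 (depth now 1) [depth=1]
Event 8 (EXEC): [IRQ0] PC=1: DEC 2 -> ACC=-5 [depth=1]
Event 9 (EXEC): [IRQ0] PC=2: INC 2 -> ACC=-3 [depth=1]
Event 10 (EXEC): [IRQ0] PC=3: IRET -> resume MAIN at PC=1 (depth now 0) [depth=0]
Event 11 (INT 0): INT 0 arrives: push (MAIN, PC=1), enter IRQ0 at PC=0 (depth now 1) [depth=1]
Event 12 (EXEC): [IRQ0] PC=0: DEC 4 -> ACC=-7 [depth=1]
Event 13 (EXEC): [IRQ0] PC=1: DEC 2 -> ACC=-9 [depth=1]
Event 14 (EXEC): [IRQ0] PC=2: INC 2 -> ACC=-7 [depth=1]
Event 15 (EXEC): [IRQ0] PC=3: IRET -> resume MAIN at PC=1 (depth now 0) [depth=0]
Event 16 (EXEC): [MAIN] PC=1: INC 3 -> ACC=-4 [depth=0]
Event 17 (EXEC): [MAIN] PC=2: INC 1 -> ACC=-3 [depth=0]
Event 18 (EXEC): [MAIN] PC=3: HALT [depth=0]
Max depth observed: 2

Answer: 2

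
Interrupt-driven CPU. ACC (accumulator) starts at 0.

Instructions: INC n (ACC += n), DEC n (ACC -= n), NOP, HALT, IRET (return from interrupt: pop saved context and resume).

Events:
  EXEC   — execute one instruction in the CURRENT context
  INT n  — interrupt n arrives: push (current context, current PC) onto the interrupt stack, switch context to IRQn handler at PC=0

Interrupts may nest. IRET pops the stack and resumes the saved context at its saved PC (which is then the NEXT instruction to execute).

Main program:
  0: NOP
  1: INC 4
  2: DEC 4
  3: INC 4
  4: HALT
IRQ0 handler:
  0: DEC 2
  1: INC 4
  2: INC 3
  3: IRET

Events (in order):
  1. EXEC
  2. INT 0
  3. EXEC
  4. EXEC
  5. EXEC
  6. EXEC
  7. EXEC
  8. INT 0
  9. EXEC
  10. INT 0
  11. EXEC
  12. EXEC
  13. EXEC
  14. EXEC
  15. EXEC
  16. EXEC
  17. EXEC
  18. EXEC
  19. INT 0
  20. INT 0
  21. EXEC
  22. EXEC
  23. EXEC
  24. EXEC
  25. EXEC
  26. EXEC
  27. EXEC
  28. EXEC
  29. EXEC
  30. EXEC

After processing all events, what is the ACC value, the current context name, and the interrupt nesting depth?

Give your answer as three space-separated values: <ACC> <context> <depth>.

Answer: 29 MAIN 0

Derivation:
Event 1 (EXEC): [MAIN] PC=0: NOP
Event 2 (INT 0): INT 0 arrives: push (MAIN, PC=1), enter IRQ0 at PC=0 (depth now 1)
Event 3 (EXEC): [IRQ0] PC=0: DEC 2 -> ACC=-2
Event 4 (EXEC): [IRQ0] PC=1: INC 4 -> ACC=2
Event 5 (EXEC): [IRQ0] PC=2: INC 3 -> ACC=5
Event 6 (EXEC): [IRQ0] PC=3: IRET -> resume MAIN at PC=1 (depth now 0)
Event 7 (EXEC): [MAIN] PC=1: INC 4 -> ACC=9
Event 8 (INT 0): INT 0 arrives: push (MAIN, PC=2), enter IRQ0 at PC=0 (depth now 1)
Event 9 (EXEC): [IRQ0] PC=0: DEC 2 -> ACC=7
Event 10 (INT 0): INT 0 arrives: push (IRQ0, PC=1), enter IRQ0 at PC=0 (depth now 2)
Event 11 (EXEC): [IRQ0] PC=0: DEC 2 -> ACC=5
Event 12 (EXEC): [IRQ0] PC=1: INC 4 -> ACC=9
Event 13 (EXEC): [IRQ0] PC=2: INC 3 -> ACC=12
Event 14 (EXEC): [IRQ0] PC=3: IRET -> resume IRQ0 at PC=1 (depth now 1)
Event 15 (EXEC): [IRQ0] PC=1: INC 4 -> ACC=16
Event 16 (EXEC): [IRQ0] PC=2: INC 3 -> ACC=19
Event 17 (EXEC): [IRQ0] PC=3: IRET -> resume MAIN at PC=2 (depth now 0)
Event 18 (EXEC): [MAIN] PC=2: DEC 4 -> ACC=15
Event 19 (INT 0): INT 0 arrives: push (MAIN, PC=3), enter IRQ0 at PC=0 (depth now 1)
Event 20 (INT 0): INT 0 arrives: push (IRQ0, PC=0), enter IRQ0 at PC=0 (depth now 2)
Event 21 (EXEC): [IRQ0] PC=0: DEC 2 -> ACC=13
Event 22 (EXEC): [IRQ0] PC=1: INC 4 -> ACC=17
Event 23 (EXEC): [IRQ0] PC=2: INC 3 -> ACC=20
Event 24 (EXEC): [IRQ0] PC=3: IRET -> resume IRQ0 at PC=0 (depth now 1)
Event 25 (EXEC): [IRQ0] PC=0: DEC 2 -> ACC=18
Event 26 (EXEC): [IRQ0] PC=1: INC 4 -> ACC=22
Event 27 (EXEC): [IRQ0] PC=2: INC 3 -> ACC=25
Event 28 (EXEC): [IRQ0] PC=3: IRET -> resume MAIN at PC=3 (depth now 0)
Event 29 (EXEC): [MAIN] PC=3: INC 4 -> ACC=29
Event 30 (EXEC): [MAIN] PC=4: HALT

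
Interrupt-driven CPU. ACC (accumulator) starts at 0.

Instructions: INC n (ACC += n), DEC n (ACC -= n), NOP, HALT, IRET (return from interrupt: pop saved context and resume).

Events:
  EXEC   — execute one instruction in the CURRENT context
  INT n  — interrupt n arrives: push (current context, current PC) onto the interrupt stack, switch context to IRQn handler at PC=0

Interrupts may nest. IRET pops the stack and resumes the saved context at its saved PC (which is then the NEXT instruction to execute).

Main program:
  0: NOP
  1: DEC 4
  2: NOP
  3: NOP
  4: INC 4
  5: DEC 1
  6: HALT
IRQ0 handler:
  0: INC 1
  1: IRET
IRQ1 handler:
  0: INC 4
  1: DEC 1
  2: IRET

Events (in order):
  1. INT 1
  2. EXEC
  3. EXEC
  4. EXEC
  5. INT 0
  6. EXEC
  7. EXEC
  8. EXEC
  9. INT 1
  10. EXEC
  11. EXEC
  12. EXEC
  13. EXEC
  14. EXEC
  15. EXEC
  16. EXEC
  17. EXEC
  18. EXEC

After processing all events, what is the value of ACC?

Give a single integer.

Event 1 (INT 1): INT 1 arrives: push (MAIN, PC=0), enter IRQ1 at PC=0 (depth now 1)
Event 2 (EXEC): [IRQ1] PC=0: INC 4 -> ACC=4
Event 3 (EXEC): [IRQ1] PC=1: DEC 1 -> ACC=3
Event 4 (EXEC): [IRQ1] PC=2: IRET -> resume MAIN at PC=0 (depth now 0)
Event 5 (INT 0): INT 0 arrives: push (MAIN, PC=0), enter IRQ0 at PC=0 (depth now 1)
Event 6 (EXEC): [IRQ0] PC=0: INC 1 -> ACC=4
Event 7 (EXEC): [IRQ0] PC=1: IRET -> resume MAIN at PC=0 (depth now 0)
Event 8 (EXEC): [MAIN] PC=0: NOP
Event 9 (INT 1): INT 1 arrives: push (MAIN, PC=1), enter IRQ1 at PC=0 (depth now 1)
Event 10 (EXEC): [IRQ1] PC=0: INC 4 -> ACC=8
Event 11 (EXEC): [IRQ1] PC=1: DEC 1 -> ACC=7
Event 12 (EXEC): [IRQ1] PC=2: IRET -> resume MAIN at PC=1 (depth now 0)
Event 13 (EXEC): [MAIN] PC=1: DEC 4 -> ACC=3
Event 14 (EXEC): [MAIN] PC=2: NOP
Event 15 (EXEC): [MAIN] PC=3: NOP
Event 16 (EXEC): [MAIN] PC=4: INC 4 -> ACC=7
Event 17 (EXEC): [MAIN] PC=5: DEC 1 -> ACC=6
Event 18 (EXEC): [MAIN] PC=6: HALT

Answer: 6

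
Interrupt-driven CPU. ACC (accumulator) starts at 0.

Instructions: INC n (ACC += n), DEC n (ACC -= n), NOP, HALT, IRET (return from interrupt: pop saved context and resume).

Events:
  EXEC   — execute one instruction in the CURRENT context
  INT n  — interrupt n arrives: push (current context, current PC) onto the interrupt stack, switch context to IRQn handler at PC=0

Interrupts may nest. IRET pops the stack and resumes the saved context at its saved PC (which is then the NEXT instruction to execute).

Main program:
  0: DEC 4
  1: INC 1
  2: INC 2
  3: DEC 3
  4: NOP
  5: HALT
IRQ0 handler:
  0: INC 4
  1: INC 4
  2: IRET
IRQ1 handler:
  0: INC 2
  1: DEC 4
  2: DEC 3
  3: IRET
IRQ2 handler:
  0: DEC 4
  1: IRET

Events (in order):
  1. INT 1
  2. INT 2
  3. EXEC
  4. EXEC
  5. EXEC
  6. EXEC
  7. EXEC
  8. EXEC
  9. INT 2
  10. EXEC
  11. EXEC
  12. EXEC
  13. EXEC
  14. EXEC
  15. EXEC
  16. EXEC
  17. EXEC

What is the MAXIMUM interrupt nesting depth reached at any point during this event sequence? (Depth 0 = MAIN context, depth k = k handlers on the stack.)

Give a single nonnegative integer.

Event 1 (INT 1): INT 1 arrives: push (MAIN, PC=0), enter IRQ1 at PC=0 (depth now 1) [depth=1]
Event 2 (INT 2): INT 2 arrives: push (IRQ1, PC=0), enter IRQ2 at PC=0 (depth now 2) [depth=2]
Event 3 (EXEC): [IRQ2] PC=0: DEC 4 -> ACC=-4 [depth=2]
Event 4 (EXEC): [IRQ2] PC=1: IRET -> resume IRQ1 at PC=0 (depth now 1) [depth=1]
Event 5 (EXEC): [IRQ1] PC=0: INC 2 -> ACC=-2 [depth=1]
Event 6 (EXEC): [IRQ1] PC=1: DEC 4 -> ACC=-6 [depth=1]
Event 7 (EXEC): [IRQ1] PC=2: DEC 3 -> ACC=-9 [depth=1]
Event 8 (EXEC): [IRQ1] PC=3: IRET -> resume MAIN at PC=0 (depth now 0) [depth=0]
Event 9 (INT 2): INT 2 arrives: push (MAIN, PC=0), enter IRQ2 at PC=0 (depth now 1) [depth=1]
Event 10 (EXEC): [IRQ2] PC=0: DEC 4 -> ACC=-13 [depth=1]
Event 11 (EXEC): [IRQ2] PC=1: IRET -> resume MAIN at PC=0 (depth now 0) [depth=0]
Event 12 (EXEC): [MAIN] PC=0: DEC 4 -> ACC=-17 [depth=0]
Event 13 (EXEC): [MAIN] PC=1: INC 1 -> ACC=-16 [depth=0]
Event 14 (EXEC): [MAIN] PC=2: INC 2 -> ACC=-14 [depth=0]
Event 15 (EXEC): [MAIN] PC=3: DEC 3 -> ACC=-17 [depth=0]
Event 16 (EXEC): [MAIN] PC=4: NOP [depth=0]
Event 17 (EXEC): [MAIN] PC=5: HALT [depth=0]
Max depth observed: 2

Answer: 2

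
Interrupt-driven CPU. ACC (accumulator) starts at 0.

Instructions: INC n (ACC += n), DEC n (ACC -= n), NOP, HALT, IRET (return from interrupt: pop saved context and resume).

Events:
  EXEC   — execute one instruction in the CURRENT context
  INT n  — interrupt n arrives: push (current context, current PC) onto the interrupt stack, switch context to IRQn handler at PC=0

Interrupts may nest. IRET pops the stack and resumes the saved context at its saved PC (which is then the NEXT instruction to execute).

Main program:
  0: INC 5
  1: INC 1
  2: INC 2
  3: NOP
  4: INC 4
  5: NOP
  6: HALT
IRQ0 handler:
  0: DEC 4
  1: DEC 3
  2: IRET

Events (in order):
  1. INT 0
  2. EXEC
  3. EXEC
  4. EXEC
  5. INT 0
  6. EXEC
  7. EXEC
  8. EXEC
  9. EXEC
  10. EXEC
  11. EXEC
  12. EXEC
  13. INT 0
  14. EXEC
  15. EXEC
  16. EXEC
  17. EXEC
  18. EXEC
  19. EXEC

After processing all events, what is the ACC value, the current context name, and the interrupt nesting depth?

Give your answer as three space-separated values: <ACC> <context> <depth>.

Answer: -9 MAIN 0

Derivation:
Event 1 (INT 0): INT 0 arrives: push (MAIN, PC=0), enter IRQ0 at PC=0 (depth now 1)
Event 2 (EXEC): [IRQ0] PC=0: DEC 4 -> ACC=-4
Event 3 (EXEC): [IRQ0] PC=1: DEC 3 -> ACC=-7
Event 4 (EXEC): [IRQ0] PC=2: IRET -> resume MAIN at PC=0 (depth now 0)
Event 5 (INT 0): INT 0 arrives: push (MAIN, PC=0), enter IRQ0 at PC=0 (depth now 1)
Event 6 (EXEC): [IRQ0] PC=0: DEC 4 -> ACC=-11
Event 7 (EXEC): [IRQ0] PC=1: DEC 3 -> ACC=-14
Event 8 (EXEC): [IRQ0] PC=2: IRET -> resume MAIN at PC=0 (depth now 0)
Event 9 (EXEC): [MAIN] PC=0: INC 5 -> ACC=-9
Event 10 (EXEC): [MAIN] PC=1: INC 1 -> ACC=-8
Event 11 (EXEC): [MAIN] PC=2: INC 2 -> ACC=-6
Event 12 (EXEC): [MAIN] PC=3: NOP
Event 13 (INT 0): INT 0 arrives: push (MAIN, PC=4), enter IRQ0 at PC=0 (depth now 1)
Event 14 (EXEC): [IRQ0] PC=0: DEC 4 -> ACC=-10
Event 15 (EXEC): [IRQ0] PC=1: DEC 3 -> ACC=-13
Event 16 (EXEC): [IRQ0] PC=2: IRET -> resume MAIN at PC=4 (depth now 0)
Event 17 (EXEC): [MAIN] PC=4: INC 4 -> ACC=-9
Event 18 (EXEC): [MAIN] PC=5: NOP
Event 19 (EXEC): [MAIN] PC=6: HALT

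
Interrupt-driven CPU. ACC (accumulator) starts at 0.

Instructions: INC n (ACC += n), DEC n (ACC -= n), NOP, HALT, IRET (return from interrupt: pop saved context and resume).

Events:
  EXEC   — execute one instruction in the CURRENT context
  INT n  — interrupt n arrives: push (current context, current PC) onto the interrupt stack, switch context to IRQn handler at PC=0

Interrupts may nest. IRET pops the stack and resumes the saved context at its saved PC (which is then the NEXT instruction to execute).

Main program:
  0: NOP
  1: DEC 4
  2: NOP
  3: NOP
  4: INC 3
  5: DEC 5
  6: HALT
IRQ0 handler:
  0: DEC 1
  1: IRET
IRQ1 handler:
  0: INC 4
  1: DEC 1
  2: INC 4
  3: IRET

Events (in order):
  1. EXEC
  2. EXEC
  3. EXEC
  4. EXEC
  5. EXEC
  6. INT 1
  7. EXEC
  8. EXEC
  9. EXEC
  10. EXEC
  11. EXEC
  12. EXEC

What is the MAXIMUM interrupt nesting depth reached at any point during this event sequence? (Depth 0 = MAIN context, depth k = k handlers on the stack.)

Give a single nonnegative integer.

Event 1 (EXEC): [MAIN] PC=0: NOP [depth=0]
Event 2 (EXEC): [MAIN] PC=1: DEC 4 -> ACC=-4 [depth=0]
Event 3 (EXEC): [MAIN] PC=2: NOP [depth=0]
Event 4 (EXEC): [MAIN] PC=3: NOP [depth=0]
Event 5 (EXEC): [MAIN] PC=4: INC 3 -> ACC=-1 [depth=0]
Event 6 (INT 1): INT 1 arrives: push (MAIN, PC=5), enter IRQ1 at PC=0 (depth now 1) [depth=1]
Event 7 (EXEC): [IRQ1] PC=0: INC 4 -> ACC=3 [depth=1]
Event 8 (EXEC): [IRQ1] PC=1: DEC 1 -> ACC=2 [depth=1]
Event 9 (EXEC): [IRQ1] PC=2: INC 4 -> ACC=6 [depth=1]
Event 10 (EXEC): [IRQ1] PC=3: IRET -> resume MAIN at PC=5 (depth now 0) [depth=0]
Event 11 (EXEC): [MAIN] PC=5: DEC 5 -> ACC=1 [depth=0]
Event 12 (EXEC): [MAIN] PC=6: HALT [depth=0]
Max depth observed: 1

Answer: 1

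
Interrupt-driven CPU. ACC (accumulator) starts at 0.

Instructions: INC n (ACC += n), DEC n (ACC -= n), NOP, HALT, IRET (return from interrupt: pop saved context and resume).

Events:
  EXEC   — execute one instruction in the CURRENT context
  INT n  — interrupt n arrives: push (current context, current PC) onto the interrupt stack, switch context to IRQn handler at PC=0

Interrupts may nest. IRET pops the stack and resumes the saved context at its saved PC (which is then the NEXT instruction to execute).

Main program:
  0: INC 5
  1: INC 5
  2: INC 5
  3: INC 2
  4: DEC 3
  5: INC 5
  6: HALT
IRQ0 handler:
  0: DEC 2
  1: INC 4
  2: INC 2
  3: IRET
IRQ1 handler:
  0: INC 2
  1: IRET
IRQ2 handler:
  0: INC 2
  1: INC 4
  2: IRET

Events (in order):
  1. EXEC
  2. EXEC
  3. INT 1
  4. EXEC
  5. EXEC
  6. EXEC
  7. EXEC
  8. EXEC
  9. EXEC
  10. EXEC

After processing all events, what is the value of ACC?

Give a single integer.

Answer: 21

Derivation:
Event 1 (EXEC): [MAIN] PC=0: INC 5 -> ACC=5
Event 2 (EXEC): [MAIN] PC=1: INC 5 -> ACC=10
Event 3 (INT 1): INT 1 arrives: push (MAIN, PC=2), enter IRQ1 at PC=0 (depth now 1)
Event 4 (EXEC): [IRQ1] PC=0: INC 2 -> ACC=12
Event 5 (EXEC): [IRQ1] PC=1: IRET -> resume MAIN at PC=2 (depth now 0)
Event 6 (EXEC): [MAIN] PC=2: INC 5 -> ACC=17
Event 7 (EXEC): [MAIN] PC=3: INC 2 -> ACC=19
Event 8 (EXEC): [MAIN] PC=4: DEC 3 -> ACC=16
Event 9 (EXEC): [MAIN] PC=5: INC 5 -> ACC=21
Event 10 (EXEC): [MAIN] PC=6: HALT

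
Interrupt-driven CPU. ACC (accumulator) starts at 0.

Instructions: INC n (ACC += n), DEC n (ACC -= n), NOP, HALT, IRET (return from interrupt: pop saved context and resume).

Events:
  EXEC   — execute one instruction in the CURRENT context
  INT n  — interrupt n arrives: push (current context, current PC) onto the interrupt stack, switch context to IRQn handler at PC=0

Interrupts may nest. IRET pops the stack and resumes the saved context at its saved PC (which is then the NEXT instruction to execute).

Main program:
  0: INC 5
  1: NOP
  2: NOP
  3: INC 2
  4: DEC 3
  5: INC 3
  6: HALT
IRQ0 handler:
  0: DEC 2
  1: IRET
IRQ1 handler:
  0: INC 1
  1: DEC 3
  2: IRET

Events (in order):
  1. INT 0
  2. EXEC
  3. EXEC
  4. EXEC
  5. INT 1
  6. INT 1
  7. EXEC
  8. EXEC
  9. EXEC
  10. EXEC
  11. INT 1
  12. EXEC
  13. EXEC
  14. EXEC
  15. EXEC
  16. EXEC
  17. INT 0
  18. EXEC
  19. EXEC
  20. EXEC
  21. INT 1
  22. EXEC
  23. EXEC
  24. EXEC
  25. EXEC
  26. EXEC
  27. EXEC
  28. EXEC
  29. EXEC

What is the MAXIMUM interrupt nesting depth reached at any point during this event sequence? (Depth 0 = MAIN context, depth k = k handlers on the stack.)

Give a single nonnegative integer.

Answer: 2

Derivation:
Event 1 (INT 0): INT 0 arrives: push (MAIN, PC=0), enter IRQ0 at PC=0 (depth now 1) [depth=1]
Event 2 (EXEC): [IRQ0] PC=0: DEC 2 -> ACC=-2 [depth=1]
Event 3 (EXEC): [IRQ0] PC=1: IRET -> resume MAIN at PC=0 (depth now 0) [depth=0]
Event 4 (EXEC): [MAIN] PC=0: INC 5 -> ACC=3 [depth=0]
Event 5 (INT 1): INT 1 arrives: push (MAIN, PC=1), enter IRQ1 at PC=0 (depth now 1) [depth=1]
Event 6 (INT 1): INT 1 arrives: push (IRQ1, PC=0), enter IRQ1 at PC=0 (depth now 2) [depth=2]
Event 7 (EXEC): [IRQ1] PC=0: INC 1 -> ACC=4 [depth=2]
Event 8 (EXEC): [IRQ1] PC=1: DEC 3 -> ACC=1 [depth=2]
Event 9 (EXEC): [IRQ1] PC=2: IRET -> resume IRQ1 at PC=0 (depth now 1) [depth=1]
Event 10 (EXEC): [IRQ1] PC=0: INC 1 -> ACC=2 [depth=1]
Event 11 (INT 1): INT 1 arrives: push (IRQ1, PC=1), enter IRQ1 at PC=0 (depth now 2) [depth=2]
Event 12 (EXEC): [IRQ1] PC=0: INC 1 -> ACC=3 [depth=2]
Event 13 (EXEC): [IRQ1] PC=1: DEC 3 -> ACC=0 [depth=2]
Event 14 (EXEC): [IRQ1] PC=2: IRET -> resume IRQ1 at PC=1 (depth now 1) [depth=1]
Event 15 (EXEC): [IRQ1] PC=1: DEC 3 -> ACC=-3 [depth=1]
Event 16 (EXEC): [IRQ1] PC=2: IRET -> resume MAIN at PC=1 (depth now 0) [depth=0]
Event 17 (INT 0): INT 0 arrives: push (MAIN, PC=1), enter IRQ0 at PC=0 (depth now 1) [depth=1]
Event 18 (EXEC): [IRQ0] PC=0: DEC 2 -> ACC=-5 [depth=1]
Event 19 (EXEC): [IRQ0] PC=1: IRET -> resume MAIN at PC=1 (depth now 0) [depth=0]
Event 20 (EXEC): [MAIN] PC=1: NOP [depth=0]
Event 21 (INT 1): INT 1 arrives: push (MAIN, PC=2), enter IRQ1 at PC=0 (depth now 1) [depth=1]
Event 22 (EXEC): [IRQ1] PC=0: INC 1 -> ACC=-4 [depth=1]
Event 23 (EXEC): [IRQ1] PC=1: DEC 3 -> ACC=-7 [depth=1]
Event 24 (EXEC): [IRQ1] PC=2: IRET -> resume MAIN at PC=2 (depth now 0) [depth=0]
Event 25 (EXEC): [MAIN] PC=2: NOP [depth=0]
Event 26 (EXEC): [MAIN] PC=3: INC 2 -> ACC=-5 [depth=0]
Event 27 (EXEC): [MAIN] PC=4: DEC 3 -> ACC=-8 [depth=0]
Event 28 (EXEC): [MAIN] PC=5: INC 3 -> ACC=-5 [depth=0]
Event 29 (EXEC): [MAIN] PC=6: HALT [depth=0]
Max depth observed: 2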